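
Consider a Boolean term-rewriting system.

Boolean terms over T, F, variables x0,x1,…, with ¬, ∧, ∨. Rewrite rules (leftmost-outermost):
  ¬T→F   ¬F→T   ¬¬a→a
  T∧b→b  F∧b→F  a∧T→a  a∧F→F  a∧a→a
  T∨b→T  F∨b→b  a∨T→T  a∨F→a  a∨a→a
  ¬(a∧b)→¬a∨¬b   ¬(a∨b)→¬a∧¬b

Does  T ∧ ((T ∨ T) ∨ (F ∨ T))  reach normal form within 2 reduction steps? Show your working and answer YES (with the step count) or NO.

Answer: NO — after 2 steps the term is T ∨ (F ∨ T), not yet normal

Working:
  start: T ∧ ((T ∨ T) ∨ (F ∨ T))
  step 1: (T ∨ T) ∨ (F ∨ T)
  step 2: T ∨ (F ∨ T)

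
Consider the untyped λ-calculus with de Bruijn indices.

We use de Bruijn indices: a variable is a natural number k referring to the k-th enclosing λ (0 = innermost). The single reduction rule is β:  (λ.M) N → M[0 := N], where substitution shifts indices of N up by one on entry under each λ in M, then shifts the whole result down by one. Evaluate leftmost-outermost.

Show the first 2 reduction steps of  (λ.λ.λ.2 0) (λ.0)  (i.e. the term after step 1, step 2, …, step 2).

Answer: after 2 steps: λ.λ.0

Reduction:
  start: (λ.λ.λ.2 0) (λ.0)
  [1] λ.λ.(λ.0) 0
  [2] λ.λ.0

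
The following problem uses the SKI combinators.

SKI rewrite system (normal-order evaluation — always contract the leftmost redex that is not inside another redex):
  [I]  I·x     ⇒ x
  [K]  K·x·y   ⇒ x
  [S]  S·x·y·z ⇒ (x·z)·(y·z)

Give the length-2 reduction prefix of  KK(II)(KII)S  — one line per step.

  start: KK(II)(KII)S
  →1  K(KII)S
  →2  KII

Answer: after 2 steps: KII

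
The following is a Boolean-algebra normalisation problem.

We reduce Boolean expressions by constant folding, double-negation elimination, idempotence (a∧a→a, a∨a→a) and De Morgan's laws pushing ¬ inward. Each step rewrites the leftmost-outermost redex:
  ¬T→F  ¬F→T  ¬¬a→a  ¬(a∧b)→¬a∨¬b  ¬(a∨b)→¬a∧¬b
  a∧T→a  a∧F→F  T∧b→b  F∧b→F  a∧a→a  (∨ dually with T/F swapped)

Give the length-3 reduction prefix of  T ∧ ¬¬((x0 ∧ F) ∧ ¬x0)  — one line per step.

Answer: after 3 steps: F ∧ ¬x0

Derivation:
  start: T ∧ ¬¬((x0 ∧ F) ∧ ¬x0)
  →1  ¬¬((x0 ∧ F) ∧ ¬x0)
  →2  (x0 ∧ F) ∧ ¬x0
  →3  F ∧ ¬x0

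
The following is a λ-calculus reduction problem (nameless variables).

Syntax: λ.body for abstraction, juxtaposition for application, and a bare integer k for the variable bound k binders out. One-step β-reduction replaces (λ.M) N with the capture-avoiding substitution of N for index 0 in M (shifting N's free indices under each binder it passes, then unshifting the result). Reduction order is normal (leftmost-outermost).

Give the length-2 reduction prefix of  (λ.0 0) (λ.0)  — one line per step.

Answer: after 2 steps: λ.0

Reduction:
  start: (λ.0 0) (λ.0)
  [1] (λ.0) (λ.0)
  [2] λ.0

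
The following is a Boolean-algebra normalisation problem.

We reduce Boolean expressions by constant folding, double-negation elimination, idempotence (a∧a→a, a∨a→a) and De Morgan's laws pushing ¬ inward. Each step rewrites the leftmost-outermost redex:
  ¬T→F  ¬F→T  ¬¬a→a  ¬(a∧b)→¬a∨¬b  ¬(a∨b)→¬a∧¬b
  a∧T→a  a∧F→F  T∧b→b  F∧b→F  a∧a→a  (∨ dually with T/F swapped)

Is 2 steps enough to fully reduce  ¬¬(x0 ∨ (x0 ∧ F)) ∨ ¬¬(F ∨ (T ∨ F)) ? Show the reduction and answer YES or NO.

Answer: NO — after 2 steps the term is (x0 ∨ F) ∨ ¬¬(F ∨ (T ∨ F)), not yet normal

Reduction:
  start: ¬¬(x0 ∨ (x0 ∧ F)) ∨ ¬¬(F ∨ (T ∨ F))
  →1  (x0 ∨ (x0 ∧ F)) ∨ ¬¬(F ∨ (T ∨ F))
  →2  (x0 ∨ F) ∨ ¬¬(F ∨ (T ∨ F))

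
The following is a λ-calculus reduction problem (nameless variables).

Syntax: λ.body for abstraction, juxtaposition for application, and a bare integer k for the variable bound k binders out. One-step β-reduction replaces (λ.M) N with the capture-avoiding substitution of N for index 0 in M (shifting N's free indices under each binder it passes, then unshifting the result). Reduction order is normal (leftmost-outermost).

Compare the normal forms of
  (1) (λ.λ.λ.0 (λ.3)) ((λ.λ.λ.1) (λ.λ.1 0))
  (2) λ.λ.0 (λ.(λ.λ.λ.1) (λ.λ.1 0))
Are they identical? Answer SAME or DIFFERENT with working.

Answer: SAME — A ⇓ λ.λ.0 (λ.λ.λ.1), B ⇓ λ.λ.0 (λ.λ.λ.1)

Reduction:
Term A:
  start: (λ.λ.λ.0 (λ.3)) ((λ.λ.λ.1) (λ.λ.1 0))
  step 1: λ.λ.0 (λ.(λ.λ.λ.1) (λ.λ.1 0))
  step 2: λ.λ.0 (λ.λ.λ.1)

Term B:
  start: λ.λ.0 (λ.(λ.λ.λ.1) (λ.λ.1 0))
  step 1: λ.λ.0 (λ.λ.λ.1)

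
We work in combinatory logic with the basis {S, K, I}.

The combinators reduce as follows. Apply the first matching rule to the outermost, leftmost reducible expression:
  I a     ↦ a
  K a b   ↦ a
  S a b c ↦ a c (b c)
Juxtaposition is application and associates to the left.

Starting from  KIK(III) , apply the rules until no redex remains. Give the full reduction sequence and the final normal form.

Answer: normal form = I  (in 4 steps)

Derivation:
  start: KIK(III)
  step 1: I(III)
  step 2: III
  step 3: II
  step 4: I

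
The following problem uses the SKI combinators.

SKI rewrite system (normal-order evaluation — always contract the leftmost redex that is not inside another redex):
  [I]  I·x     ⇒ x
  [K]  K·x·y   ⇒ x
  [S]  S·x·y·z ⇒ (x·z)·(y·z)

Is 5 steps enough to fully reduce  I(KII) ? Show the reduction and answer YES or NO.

Answer: YES — reaches normal form I in 2 ≤ 5 steps

Reduction:
  start: I(KII)
  step 1: KII
  step 2: I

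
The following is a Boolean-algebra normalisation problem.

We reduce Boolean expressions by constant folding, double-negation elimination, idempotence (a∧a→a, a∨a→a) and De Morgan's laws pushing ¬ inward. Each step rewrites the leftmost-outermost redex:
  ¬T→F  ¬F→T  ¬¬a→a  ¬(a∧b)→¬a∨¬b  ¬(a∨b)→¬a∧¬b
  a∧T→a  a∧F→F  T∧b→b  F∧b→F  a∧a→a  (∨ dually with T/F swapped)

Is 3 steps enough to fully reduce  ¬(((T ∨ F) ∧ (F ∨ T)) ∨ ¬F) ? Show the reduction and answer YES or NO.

Answer: NO — after 3 steps the term is ((¬T ∧ ¬F) ∨ ¬(F ∨ T)) ∧ ¬¬F, not yet normal

Derivation:
  start: ¬(((T ∨ F) ∧ (F ∨ T)) ∨ ¬F)
  [1] ¬((T ∨ F) ∧ (F ∨ T)) ∧ ¬¬F
  [2] (¬(T ∨ F) ∨ ¬(F ∨ T)) ∧ ¬¬F
  [3] ((¬T ∧ ¬F) ∨ ¬(F ∨ T)) ∧ ¬¬F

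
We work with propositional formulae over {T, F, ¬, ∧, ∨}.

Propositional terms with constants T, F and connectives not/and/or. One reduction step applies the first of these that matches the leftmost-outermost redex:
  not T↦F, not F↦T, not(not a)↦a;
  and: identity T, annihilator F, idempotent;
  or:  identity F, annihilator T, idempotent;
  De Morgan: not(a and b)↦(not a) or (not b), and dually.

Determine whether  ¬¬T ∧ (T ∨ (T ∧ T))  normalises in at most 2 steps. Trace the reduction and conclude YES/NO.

  start: ¬¬T ∧ (T ∨ (T ∧ T))
  [1] T ∧ (T ∨ (T ∧ T))
  [2] T ∨ (T ∧ T)

Answer: NO — after 2 steps the term is T ∨ (T ∧ T), not yet normal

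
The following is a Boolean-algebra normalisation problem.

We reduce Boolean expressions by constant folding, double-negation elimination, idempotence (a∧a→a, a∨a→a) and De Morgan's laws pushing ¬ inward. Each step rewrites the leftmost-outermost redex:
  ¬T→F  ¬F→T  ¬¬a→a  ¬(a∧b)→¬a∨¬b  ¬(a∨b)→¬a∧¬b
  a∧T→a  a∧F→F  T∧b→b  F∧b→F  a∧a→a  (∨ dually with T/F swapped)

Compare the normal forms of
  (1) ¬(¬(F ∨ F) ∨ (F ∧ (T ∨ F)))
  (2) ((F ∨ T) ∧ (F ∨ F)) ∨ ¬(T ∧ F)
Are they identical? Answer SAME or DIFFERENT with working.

Answer: DIFFERENT — A ⇓ F, B ⇓ T

Working:
Term A:
  start: ¬(¬(F ∨ F) ∨ (F ∧ (T ∨ F)))
  →1  ¬¬(F ∨ F) ∧ ¬(F ∧ (T ∨ F))
  →2  (F ∨ F) ∧ ¬(F ∧ (T ∨ F))
  →3  F ∧ ¬(F ∧ (T ∨ F))
  →4  F

Term B:
  start: ((F ∨ T) ∧ (F ∨ F)) ∨ ¬(T ∧ F)
  →1  (T ∧ (F ∨ F)) ∨ ¬(T ∧ F)
  →2  (F ∨ F) ∨ ¬(T ∧ F)
  →3  F ∨ ¬(T ∧ F)
  →4  ¬(T ∧ F)
  →5  ¬T ∨ ¬F
  →6  F ∨ ¬F
  →7  ¬F
  →8  T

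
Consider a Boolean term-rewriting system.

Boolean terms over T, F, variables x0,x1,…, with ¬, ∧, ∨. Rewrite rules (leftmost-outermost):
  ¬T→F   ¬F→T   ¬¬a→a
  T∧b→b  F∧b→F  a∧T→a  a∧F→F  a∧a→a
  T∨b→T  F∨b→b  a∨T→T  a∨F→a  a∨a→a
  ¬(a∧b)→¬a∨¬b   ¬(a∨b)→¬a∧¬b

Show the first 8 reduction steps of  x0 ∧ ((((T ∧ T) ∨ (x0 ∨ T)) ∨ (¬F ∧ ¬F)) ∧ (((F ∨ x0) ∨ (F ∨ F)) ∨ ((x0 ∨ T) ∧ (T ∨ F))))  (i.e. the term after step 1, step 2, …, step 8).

  start: x0 ∧ ((((T ∧ T) ∨ (x0 ∨ T)) ∨ (¬F ∧ ¬F)) ∧ (((F ∨ x0) ∨ (F ∨ F)) ∨ ((x0 ∨ T) ∧ (T ∨ F))))
  →1  x0 ∧ (((T ∨ (x0 ∨ T)) ∨ (¬F ∧ ¬F)) ∧ (((F ∨ x0) ∨ (F ∨ F)) ∨ ((x0 ∨ T) ∧ (T ∨ F))))
  →2  x0 ∧ ((T ∨ (¬F ∧ ¬F)) ∧ (((F ∨ x0) ∨ (F ∨ F)) ∨ ((x0 ∨ T) ∧ (T ∨ F))))
  →3  x0 ∧ (T ∧ (((F ∨ x0) ∨ (F ∨ F)) ∨ ((x0 ∨ T) ∧ (T ∨ F))))
  →4  x0 ∧ (((F ∨ x0) ∨ (F ∨ F)) ∨ ((x0 ∨ T) ∧ (T ∨ F)))
  →5  x0 ∧ ((x0 ∨ (F ∨ F)) ∨ ((x0 ∨ T) ∧ (T ∨ F)))
  →6  x0 ∧ ((x0 ∨ F) ∨ ((x0 ∨ T) ∧ (T ∨ F)))
  →7  x0 ∧ (x0 ∨ ((x0 ∨ T) ∧ (T ∨ F)))
  →8  x0 ∧ (x0 ∨ (T ∧ (T ∨ F)))

Answer: after 8 steps: x0 ∧ (x0 ∨ (T ∧ (T ∨ F)))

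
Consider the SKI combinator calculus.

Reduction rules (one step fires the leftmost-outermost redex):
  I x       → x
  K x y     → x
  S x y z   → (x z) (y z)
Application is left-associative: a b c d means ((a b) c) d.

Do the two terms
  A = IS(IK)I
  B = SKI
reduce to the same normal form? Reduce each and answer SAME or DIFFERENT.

Term A:
  start: IS(IK)I
  →1  S(IK)I
  →2  SKI

Term B:
  start: SKI

Answer: SAME — A ⇓ SKI, B ⇓ SKI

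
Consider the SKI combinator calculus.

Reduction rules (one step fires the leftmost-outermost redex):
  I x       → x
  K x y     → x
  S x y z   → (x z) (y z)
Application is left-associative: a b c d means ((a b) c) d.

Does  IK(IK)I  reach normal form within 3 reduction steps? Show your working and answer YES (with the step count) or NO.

Answer: YES — reaches normal form K in 3 ≤ 3 steps

Reduction:
  start: IK(IK)I
  step 1: K(IK)I
  step 2: IK
  step 3: K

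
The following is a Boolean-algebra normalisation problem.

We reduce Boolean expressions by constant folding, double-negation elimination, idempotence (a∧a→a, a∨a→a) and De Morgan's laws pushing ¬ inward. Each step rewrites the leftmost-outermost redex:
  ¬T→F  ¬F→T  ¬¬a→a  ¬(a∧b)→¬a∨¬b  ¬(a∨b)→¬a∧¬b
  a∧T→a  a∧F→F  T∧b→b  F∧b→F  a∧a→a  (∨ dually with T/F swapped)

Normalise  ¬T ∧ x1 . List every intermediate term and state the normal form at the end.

  start: ¬T ∧ x1
  [1] F ∧ x1
  [2] F

Answer: normal form = F  (in 2 steps)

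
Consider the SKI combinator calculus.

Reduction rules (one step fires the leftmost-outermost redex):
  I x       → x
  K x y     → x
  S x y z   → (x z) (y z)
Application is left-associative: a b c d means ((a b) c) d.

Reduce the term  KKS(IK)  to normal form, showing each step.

  start: KKS(IK)
  step 1: K(IK)
  step 2: KK

Answer: normal form = KK  (in 2 steps)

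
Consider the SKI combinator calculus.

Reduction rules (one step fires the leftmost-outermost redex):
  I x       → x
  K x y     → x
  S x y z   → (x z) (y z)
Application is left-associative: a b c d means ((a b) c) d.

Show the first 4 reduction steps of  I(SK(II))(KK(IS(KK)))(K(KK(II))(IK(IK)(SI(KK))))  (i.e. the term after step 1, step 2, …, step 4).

  start: I(SK(II))(KK(IS(KK)))(K(KK(II))(IK(IK)(SI(KK))))
  [1] SK(II)(KK(IS(KK)))(K(KK(II))(IK(IK)(SI(KK))))
  [2] K(KK(IS(KK)))(II(KK(IS(KK))))(K(KK(II))(IK(IK)(SI(KK))))
  [3] KK(IS(KK))(K(KK(II))(IK(IK)(SI(KK))))
  [4] K(K(KK(II))(IK(IK)(SI(KK))))

Answer: after 4 steps: K(K(KK(II))(IK(IK)(SI(KK))))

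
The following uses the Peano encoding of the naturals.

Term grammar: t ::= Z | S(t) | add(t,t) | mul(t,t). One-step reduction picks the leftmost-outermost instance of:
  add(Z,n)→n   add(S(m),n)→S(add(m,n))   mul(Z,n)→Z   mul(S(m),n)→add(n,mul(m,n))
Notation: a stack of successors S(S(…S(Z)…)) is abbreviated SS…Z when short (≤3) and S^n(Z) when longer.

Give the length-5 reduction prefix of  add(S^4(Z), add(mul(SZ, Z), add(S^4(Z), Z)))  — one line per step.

Answer: after 5 steps: S(S(S(S(add(mul(SZ, Z), add(S^4(Z), Z))))))

Derivation:
  start: add(S^4(Z), add(mul(SZ, Z), add(S^4(Z), Z)))
  [1] S(add(SSSZ, add(mul(SZ, Z), add(S^4(Z), Z))))
  [2] S(S(add(SSZ, add(mul(SZ, Z), add(S^4(Z), Z)))))
  [3] S(S(S(add(SZ, add(mul(SZ, Z), add(S^4(Z), Z))))))
  [4] S(S(S(S(add(Z, add(mul(SZ, Z), add(S^4(Z), Z)))))))
  [5] S(S(S(S(add(mul(SZ, Z), add(S^4(Z), Z))))))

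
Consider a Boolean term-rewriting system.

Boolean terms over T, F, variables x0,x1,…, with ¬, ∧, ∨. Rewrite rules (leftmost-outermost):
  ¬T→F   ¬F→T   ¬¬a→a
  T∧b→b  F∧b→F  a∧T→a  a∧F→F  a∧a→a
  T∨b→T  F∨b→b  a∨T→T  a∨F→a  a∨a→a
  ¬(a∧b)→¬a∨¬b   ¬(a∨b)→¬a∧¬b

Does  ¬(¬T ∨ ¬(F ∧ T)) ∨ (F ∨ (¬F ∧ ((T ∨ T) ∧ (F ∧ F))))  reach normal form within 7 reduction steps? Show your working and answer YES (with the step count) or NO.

  start: ¬(¬T ∨ ¬(F ∧ T)) ∨ (F ∨ (¬F ∧ ((T ∨ T) ∧ (F ∧ F))))
  [1] (¬¬T ∧ ¬¬(F ∧ T)) ∨ (F ∨ (¬F ∧ ((T ∨ T) ∧ (F ∧ F))))
  [2] (T ∧ ¬¬(F ∧ T)) ∨ (F ∨ (¬F ∧ ((T ∨ T) ∧ (F ∧ F))))
  [3] ¬¬(F ∧ T) ∨ (F ∨ (¬F ∧ ((T ∨ T) ∧ (F ∧ F))))
  [4] (F ∧ T) ∨ (F ∨ (¬F ∧ ((T ∨ T) ∧ (F ∧ F))))
  [5] F ∨ (F ∨ (¬F ∧ ((T ∨ T) ∧ (F ∧ F))))
  [6] F ∨ (¬F ∧ ((T ∨ T) ∧ (F ∧ F)))
  [7] ¬F ∧ ((T ∨ T) ∧ (F ∧ F))

Answer: NO — after 7 steps the term is ¬F ∧ ((T ∨ T) ∧ (F ∧ F)), not yet normal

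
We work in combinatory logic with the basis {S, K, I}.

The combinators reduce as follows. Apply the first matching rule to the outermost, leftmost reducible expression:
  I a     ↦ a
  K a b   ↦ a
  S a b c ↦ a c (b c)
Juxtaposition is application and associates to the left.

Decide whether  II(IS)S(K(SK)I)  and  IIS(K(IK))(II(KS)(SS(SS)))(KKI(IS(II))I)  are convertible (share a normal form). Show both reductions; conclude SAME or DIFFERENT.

Term A:
  start: II(IS)S(K(SK)I)
  step 1: I(IS)S(K(SK)I)
  step 2: ISS(K(SK)I)
  step 3: SS(K(SK)I)
  step 4: SS(SK)

Term B:
  start: IIS(K(IK))(II(KS)(SS(SS)))(KKI(IS(II))I)
  step 1: IS(K(IK))(II(KS)(SS(SS)))(KKI(IS(II))I)
  step 2: S(K(IK))(II(KS)(SS(SS)))(KKI(IS(II))I)
  step 3: K(IK)(KKI(IS(II))I)(II(KS)(SS(SS))(KKI(IS(II))I))
  step 4: IK(II(KS)(SS(SS))(KKI(IS(II))I))
  step 5: K(II(KS)(SS(SS))(KKI(IS(II))I))
  step 6: K(I(KS)(SS(SS))(KKI(IS(II))I))
  step 7: K(KS(SS(SS))(KKI(IS(II))I))
  step 8: K(S(KKI(IS(II))I))
  step 9: K(S(K(IS(II))I))
  step 10: K(S(IS(II)))
  step 11: K(S(S(II)))
  step 12: K(S(SI))

Answer: DIFFERENT — A ⇓ SS(SK), B ⇓ K(S(SI))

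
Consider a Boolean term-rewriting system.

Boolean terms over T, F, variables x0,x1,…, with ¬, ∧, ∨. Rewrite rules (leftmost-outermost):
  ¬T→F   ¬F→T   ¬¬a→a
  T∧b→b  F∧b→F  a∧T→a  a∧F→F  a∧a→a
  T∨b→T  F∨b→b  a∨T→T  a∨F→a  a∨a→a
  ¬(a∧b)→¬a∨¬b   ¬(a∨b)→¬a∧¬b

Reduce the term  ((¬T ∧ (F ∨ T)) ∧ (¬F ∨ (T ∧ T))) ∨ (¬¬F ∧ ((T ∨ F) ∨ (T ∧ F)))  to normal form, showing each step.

Answer: normal form = F  (in 6 steps)

Working:
  start: ((¬T ∧ (F ∨ T)) ∧ (¬F ∨ (T ∧ T))) ∨ (¬¬F ∧ ((T ∨ F) ∨ (T ∧ F)))
  [1] ((F ∧ (F ∨ T)) ∧ (¬F ∨ (T ∧ T))) ∨ (¬¬F ∧ ((T ∨ F) ∨ (T ∧ F)))
  [2] (F ∧ (¬F ∨ (T ∧ T))) ∨ (¬¬F ∧ ((T ∨ F) ∨ (T ∧ F)))
  [3] F ∨ (¬¬F ∧ ((T ∨ F) ∨ (T ∧ F)))
  [4] ¬¬F ∧ ((T ∨ F) ∨ (T ∧ F))
  [5] F ∧ ((T ∨ F) ∨ (T ∧ F))
  [6] F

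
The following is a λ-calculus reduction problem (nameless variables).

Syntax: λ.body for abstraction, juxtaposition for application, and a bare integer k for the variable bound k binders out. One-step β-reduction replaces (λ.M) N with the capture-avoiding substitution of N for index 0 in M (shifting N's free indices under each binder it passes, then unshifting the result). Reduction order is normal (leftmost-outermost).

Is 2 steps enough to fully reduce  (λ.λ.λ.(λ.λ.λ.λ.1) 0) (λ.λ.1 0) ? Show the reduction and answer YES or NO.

  start: (λ.λ.λ.(λ.λ.λ.λ.1) 0) (λ.λ.1 0)
  [1] λ.λ.(λ.λ.λ.λ.1) 0
  [2] λ.λ.λ.λ.λ.1

Answer: YES — reaches normal form λ.λ.λ.λ.λ.1 in 2 ≤ 2 steps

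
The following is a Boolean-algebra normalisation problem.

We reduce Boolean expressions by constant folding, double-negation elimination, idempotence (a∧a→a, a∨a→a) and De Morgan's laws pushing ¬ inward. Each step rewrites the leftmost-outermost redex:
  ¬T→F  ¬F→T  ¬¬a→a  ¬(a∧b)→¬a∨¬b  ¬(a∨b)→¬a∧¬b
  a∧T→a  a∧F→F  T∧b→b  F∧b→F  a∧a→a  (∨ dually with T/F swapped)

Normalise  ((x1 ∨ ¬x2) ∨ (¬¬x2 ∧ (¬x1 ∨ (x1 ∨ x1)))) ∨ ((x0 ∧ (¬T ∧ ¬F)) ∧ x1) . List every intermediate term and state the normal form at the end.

Answer: normal form = (x1 ∨ ¬x2) ∨ (x2 ∧ (¬x1 ∨ x1))  (in 7 steps)

Working:
  start: ((x1 ∨ ¬x2) ∨ (¬¬x2 ∧ (¬x1 ∨ (x1 ∨ x1)))) ∨ ((x0 ∧ (¬T ∧ ¬F)) ∧ x1)
  →1  ((x1 ∨ ¬x2) ∨ (x2 ∧ (¬x1 ∨ (x1 ∨ x1)))) ∨ ((x0 ∧ (¬T ∧ ¬F)) ∧ x1)
  →2  ((x1 ∨ ¬x2) ∨ (x2 ∧ (¬x1 ∨ x1))) ∨ ((x0 ∧ (¬T ∧ ¬F)) ∧ x1)
  →3  ((x1 ∨ ¬x2) ∨ (x2 ∧ (¬x1 ∨ x1))) ∨ ((x0 ∧ (F ∧ ¬F)) ∧ x1)
  →4  ((x1 ∨ ¬x2) ∨ (x2 ∧ (¬x1 ∨ x1))) ∨ ((x0 ∧ F) ∧ x1)
  →5  ((x1 ∨ ¬x2) ∨ (x2 ∧ (¬x1 ∨ x1))) ∨ (F ∧ x1)
  →6  ((x1 ∨ ¬x2) ∨ (x2 ∧ (¬x1 ∨ x1))) ∨ F
  →7  (x1 ∨ ¬x2) ∨ (x2 ∧ (¬x1 ∨ x1))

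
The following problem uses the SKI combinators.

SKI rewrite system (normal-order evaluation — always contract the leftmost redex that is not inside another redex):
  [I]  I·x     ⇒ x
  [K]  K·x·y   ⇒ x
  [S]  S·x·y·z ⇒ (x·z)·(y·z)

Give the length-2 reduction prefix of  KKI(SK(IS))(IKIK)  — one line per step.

  start: KKI(SK(IS))(IKIK)
  [1] K(SK(IS))(IKIK)
  [2] SK(IS)

Answer: after 2 steps: SK(IS)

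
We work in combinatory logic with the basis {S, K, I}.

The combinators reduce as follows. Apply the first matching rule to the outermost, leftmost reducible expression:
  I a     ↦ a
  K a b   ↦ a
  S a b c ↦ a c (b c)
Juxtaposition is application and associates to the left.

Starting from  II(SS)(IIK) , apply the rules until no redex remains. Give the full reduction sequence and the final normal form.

  start: II(SS)(IIK)
  →1  I(SS)(IIK)
  →2  SS(IIK)
  →3  SS(IK)
  →4  SSK

Answer: normal form = SSK  (in 4 steps)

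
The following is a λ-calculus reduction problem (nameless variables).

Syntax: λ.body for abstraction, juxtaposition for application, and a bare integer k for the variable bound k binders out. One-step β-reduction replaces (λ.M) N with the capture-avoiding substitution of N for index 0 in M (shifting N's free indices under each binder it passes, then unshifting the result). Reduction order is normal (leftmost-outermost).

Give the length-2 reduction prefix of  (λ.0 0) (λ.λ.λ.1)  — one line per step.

  start: (λ.0 0) (λ.λ.λ.1)
  step 1: (λ.λ.λ.1) (λ.λ.λ.1)
  step 2: λ.λ.1

Answer: after 2 steps: λ.λ.1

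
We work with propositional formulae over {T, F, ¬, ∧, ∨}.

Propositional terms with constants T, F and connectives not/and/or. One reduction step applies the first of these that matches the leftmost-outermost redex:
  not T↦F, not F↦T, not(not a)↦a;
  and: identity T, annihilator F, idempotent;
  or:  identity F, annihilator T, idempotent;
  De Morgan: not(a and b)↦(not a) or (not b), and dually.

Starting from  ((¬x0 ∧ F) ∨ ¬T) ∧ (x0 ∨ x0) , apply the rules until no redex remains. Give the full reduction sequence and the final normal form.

Answer: normal form = F  (in 4 steps)

Reduction:
  start: ((¬x0 ∧ F) ∨ ¬T) ∧ (x0 ∨ x0)
  step 1: (F ∨ ¬T) ∧ (x0 ∨ x0)
  step 2: ¬T ∧ (x0 ∨ x0)
  step 3: F ∧ (x0 ∨ x0)
  step 4: F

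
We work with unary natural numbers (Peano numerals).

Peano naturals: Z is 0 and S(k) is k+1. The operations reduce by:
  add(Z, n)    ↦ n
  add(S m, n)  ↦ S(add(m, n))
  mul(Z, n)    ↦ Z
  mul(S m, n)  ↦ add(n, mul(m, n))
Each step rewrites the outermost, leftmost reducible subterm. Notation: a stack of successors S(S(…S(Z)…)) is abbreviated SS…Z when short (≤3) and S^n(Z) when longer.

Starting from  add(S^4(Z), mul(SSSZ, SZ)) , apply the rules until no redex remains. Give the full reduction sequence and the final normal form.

  start: add(S^4(Z), mul(SSSZ, SZ))
  [1] S(add(SSSZ, mul(SSSZ, SZ)))
  [2] S(S(add(SSZ, mul(SSSZ, SZ))))
  [3] S(S(S(add(SZ, mul(SSSZ, SZ)))))
  [4] S(S(S(S(add(Z, mul(SSSZ, SZ))))))
  [5] S(S(S(S(mul(SSSZ, SZ)))))
  [6] S(S(S(S(add(SZ, mul(SSZ, SZ))))))
  [7] S(S(S(S(S(add(Z, mul(SSZ, SZ)))))))
  [8] S(S(S(S(S(mul(SSZ, SZ))))))
  [9] S(S(S(S(S(add(SZ, mul(SZ, SZ)))))))
  [10] S(S(S(S(S(S(add(Z, mul(SZ, SZ))))))))
  [11] S(S(S(S(S(S(mul(SZ, SZ)))))))
  [12] S(S(S(S(S(S(add(SZ, mul(Z, SZ))))))))
  [13] S(S(S(S(S(S(S(add(Z, mul(Z, SZ)))))))))
  [14] S(S(S(S(S(S(S(mul(Z, SZ))))))))
  [15] S^7(Z)

Answer: normal form = S^7(Z)  (in 15 steps)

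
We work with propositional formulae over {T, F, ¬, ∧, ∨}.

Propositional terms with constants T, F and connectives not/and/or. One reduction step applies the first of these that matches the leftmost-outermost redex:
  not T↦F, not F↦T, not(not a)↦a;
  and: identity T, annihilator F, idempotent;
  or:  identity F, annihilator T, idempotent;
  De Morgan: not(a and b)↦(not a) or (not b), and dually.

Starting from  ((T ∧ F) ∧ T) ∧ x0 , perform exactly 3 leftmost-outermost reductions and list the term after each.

  start: ((T ∧ F) ∧ T) ∧ x0
  [1] (T ∧ F) ∧ x0
  [2] F ∧ x0
  [3] F

Answer: after 3 steps: F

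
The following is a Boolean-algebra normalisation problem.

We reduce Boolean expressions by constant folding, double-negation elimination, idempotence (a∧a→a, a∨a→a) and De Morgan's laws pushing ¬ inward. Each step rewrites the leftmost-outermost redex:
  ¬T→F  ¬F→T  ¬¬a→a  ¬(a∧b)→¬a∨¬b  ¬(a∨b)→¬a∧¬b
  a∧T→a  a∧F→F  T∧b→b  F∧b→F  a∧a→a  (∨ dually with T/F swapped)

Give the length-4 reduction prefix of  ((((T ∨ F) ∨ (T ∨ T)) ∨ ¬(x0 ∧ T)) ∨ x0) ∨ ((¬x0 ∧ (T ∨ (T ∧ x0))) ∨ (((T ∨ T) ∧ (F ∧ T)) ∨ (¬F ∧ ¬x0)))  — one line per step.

Answer: after 4 steps: T ∨ ((¬x0 ∧ (T ∨ (T ∧ x0))) ∨ (((T ∨ T) ∧ (F ∧ T)) ∨ (¬F ∧ ¬x0)))

Working:
  start: ((((T ∨ F) ∨ (T ∨ T)) ∨ ¬(x0 ∧ T)) ∨ x0) ∨ ((¬x0 ∧ (T ∨ (T ∧ x0))) ∨ (((T ∨ T) ∧ (F ∧ T)) ∨ (¬F ∧ ¬x0)))
  step 1: (((T ∨ (T ∨ T)) ∨ ¬(x0 ∧ T)) ∨ x0) ∨ ((¬x0 ∧ (T ∨ (T ∧ x0))) ∨ (((T ∨ T) ∧ (F ∧ T)) ∨ (¬F ∧ ¬x0)))
  step 2: ((T ∨ ¬(x0 ∧ T)) ∨ x0) ∨ ((¬x0 ∧ (T ∨ (T ∧ x0))) ∨ (((T ∨ T) ∧ (F ∧ T)) ∨ (¬F ∧ ¬x0)))
  step 3: (T ∨ x0) ∨ ((¬x0 ∧ (T ∨ (T ∧ x0))) ∨ (((T ∨ T) ∧ (F ∧ T)) ∨ (¬F ∧ ¬x0)))
  step 4: T ∨ ((¬x0 ∧ (T ∨ (T ∧ x0))) ∨ (((T ∨ T) ∧ (F ∧ T)) ∨ (¬F ∧ ¬x0)))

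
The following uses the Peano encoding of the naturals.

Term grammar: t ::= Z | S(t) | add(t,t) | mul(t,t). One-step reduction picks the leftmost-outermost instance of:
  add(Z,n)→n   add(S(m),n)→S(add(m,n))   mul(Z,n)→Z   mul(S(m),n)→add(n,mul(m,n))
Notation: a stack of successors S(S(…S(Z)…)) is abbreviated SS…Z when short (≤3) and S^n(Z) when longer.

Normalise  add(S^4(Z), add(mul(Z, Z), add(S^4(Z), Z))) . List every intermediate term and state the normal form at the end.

Answer: normal form = S^8(Z)  (in 12 steps)

Reduction:
  start: add(S^4(Z), add(mul(Z, Z), add(S^4(Z), Z)))
  [1] S(add(SSSZ, add(mul(Z, Z), add(S^4(Z), Z))))
  [2] S(S(add(SSZ, add(mul(Z, Z), add(S^4(Z), Z)))))
  [3] S(S(S(add(SZ, add(mul(Z, Z), add(S^4(Z), Z))))))
  [4] S(S(S(S(add(Z, add(mul(Z, Z), add(S^4(Z), Z)))))))
  [5] S(S(S(S(add(mul(Z, Z), add(S^4(Z), Z))))))
  [6] S(S(S(S(add(Z, add(S^4(Z), Z))))))
  [7] S(S(S(S(add(S^4(Z), Z)))))
  [8] S(S(S(S(S(add(SSSZ, Z))))))
  [9] S(S(S(S(S(S(add(SSZ, Z)))))))
  [10] S(S(S(S(S(S(S(add(SZ, Z))))))))
  [11] S(S(S(S(S(S(S(S(add(Z, Z)))))))))
  [12] S^8(Z)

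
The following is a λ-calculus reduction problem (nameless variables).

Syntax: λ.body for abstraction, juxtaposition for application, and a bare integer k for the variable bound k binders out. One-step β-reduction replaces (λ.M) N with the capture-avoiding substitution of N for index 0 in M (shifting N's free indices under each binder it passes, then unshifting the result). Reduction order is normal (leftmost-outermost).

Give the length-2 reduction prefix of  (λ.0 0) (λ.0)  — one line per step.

Answer: after 2 steps: λ.0

Derivation:
  start: (λ.0 0) (λ.0)
  [1] (λ.0) (λ.0)
  [2] λ.0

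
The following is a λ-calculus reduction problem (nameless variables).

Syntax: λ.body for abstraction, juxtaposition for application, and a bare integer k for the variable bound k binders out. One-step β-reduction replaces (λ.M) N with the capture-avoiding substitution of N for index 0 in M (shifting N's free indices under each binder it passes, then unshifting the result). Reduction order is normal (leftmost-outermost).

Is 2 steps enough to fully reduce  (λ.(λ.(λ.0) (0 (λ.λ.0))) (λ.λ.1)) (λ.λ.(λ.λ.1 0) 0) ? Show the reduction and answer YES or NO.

Answer: NO — after 2 steps the term is (λ.0) ((λ.λ.1) (λ.λ.0)), not yet normal

Reduction:
  start: (λ.(λ.(λ.0) (0 (λ.λ.0))) (λ.λ.1)) (λ.λ.(λ.λ.1 0) 0)
  step 1: (λ.(λ.0) (0 (λ.λ.0))) (λ.λ.1)
  step 2: (λ.0) ((λ.λ.1) (λ.λ.0))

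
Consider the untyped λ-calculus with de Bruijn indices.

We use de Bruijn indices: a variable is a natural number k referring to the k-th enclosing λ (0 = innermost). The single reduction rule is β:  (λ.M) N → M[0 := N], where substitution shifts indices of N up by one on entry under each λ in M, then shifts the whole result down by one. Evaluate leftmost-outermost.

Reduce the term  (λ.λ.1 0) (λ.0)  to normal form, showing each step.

Answer: normal form = λ.0  (in 2 steps)

Working:
  start: (λ.λ.1 0) (λ.0)
  [1] λ.(λ.0) 0
  [2] λ.0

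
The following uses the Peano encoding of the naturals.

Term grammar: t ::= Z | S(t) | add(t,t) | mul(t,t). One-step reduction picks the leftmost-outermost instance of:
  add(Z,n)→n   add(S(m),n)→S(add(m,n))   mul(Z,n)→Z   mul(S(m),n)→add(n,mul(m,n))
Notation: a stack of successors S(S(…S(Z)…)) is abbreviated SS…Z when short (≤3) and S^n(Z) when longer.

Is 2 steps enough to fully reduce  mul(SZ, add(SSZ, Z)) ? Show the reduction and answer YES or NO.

Answer: NO — after 2 steps the term is add(S(add(SZ, Z)), mul(Z, add(SSZ, Z))), not yet normal

Working:
  start: mul(SZ, add(SSZ, Z))
  [1] add(add(SSZ, Z), mul(Z, add(SSZ, Z)))
  [2] add(S(add(SZ, Z)), mul(Z, add(SSZ, Z)))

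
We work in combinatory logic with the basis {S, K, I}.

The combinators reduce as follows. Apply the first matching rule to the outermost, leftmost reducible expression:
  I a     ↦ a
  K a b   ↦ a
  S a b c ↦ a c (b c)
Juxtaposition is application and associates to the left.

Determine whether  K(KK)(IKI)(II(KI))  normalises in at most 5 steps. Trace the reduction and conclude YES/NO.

Answer: YES — reaches normal form K in 2 ≤ 5 steps

Derivation:
  start: K(KK)(IKI)(II(KI))
  [1] KK(II(KI))
  [2] K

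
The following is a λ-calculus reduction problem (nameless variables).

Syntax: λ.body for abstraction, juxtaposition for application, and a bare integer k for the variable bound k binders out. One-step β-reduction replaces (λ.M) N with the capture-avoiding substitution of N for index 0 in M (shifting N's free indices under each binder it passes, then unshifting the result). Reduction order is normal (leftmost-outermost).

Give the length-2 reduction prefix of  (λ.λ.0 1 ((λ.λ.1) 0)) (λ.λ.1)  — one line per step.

  start: (λ.λ.0 1 ((λ.λ.1) 0)) (λ.λ.1)
  [1] λ.0 (λ.λ.1) ((λ.λ.1) 0)
  [2] λ.0 (λ.λ.1) (λ.1)

Answer: after 2 steps: λ.0 (λ.λ.1) (λ.1)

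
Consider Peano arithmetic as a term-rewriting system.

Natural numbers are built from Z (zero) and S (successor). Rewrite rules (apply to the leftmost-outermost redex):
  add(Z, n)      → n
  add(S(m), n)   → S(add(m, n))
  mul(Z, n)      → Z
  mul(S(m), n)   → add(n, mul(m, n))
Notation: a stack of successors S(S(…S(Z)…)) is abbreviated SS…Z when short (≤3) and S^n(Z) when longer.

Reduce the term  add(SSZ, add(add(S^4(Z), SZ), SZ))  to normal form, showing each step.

Answer: normal form = S^8(Z)  (in 14 steps)

Reduction:
  start: add(SSZ, add(add(S^4(Z), SZ), SZ))
  [1] S(add(SZ, add(add(S^4(Z), SZ), SZ)))
  [2] S(S(add(Z, add(add(S^4(Z), SZ), SZ))))
  [3] S(S(add(add(S^4(Z), SZ), SZ)))
  [4] S(S(add(S(add(SSSZ, SZ)), SZ)))
  [5] S(S(S(add(add(SSSZ, SZ), SZ))))
  [6] S(S(S(add(S(add(SSZ, SZ)), SZ))))
  [7] S(S(S(S(add(add(SSZ, SZ), SZ)))))
  [8] S(S(S(S(add(S(add(SZ, SZ)), SZ)))))
  [9] S(S(S(S(S(add(add(SZ, SZ), SZ))))))
  [10] S(S(S(S(S(add(S(add(Z, SZ)), SZ))))))
  [11] S(S(S(S(S(S(add(add(Z, SZ), SZ)))))))
  [12] S(S(S(S(S(S(add(SZ, SZ)))))))
  [13] S(S(S(S(S(S(S(add(Z, SZ))))))))
  [14] S^8(Z)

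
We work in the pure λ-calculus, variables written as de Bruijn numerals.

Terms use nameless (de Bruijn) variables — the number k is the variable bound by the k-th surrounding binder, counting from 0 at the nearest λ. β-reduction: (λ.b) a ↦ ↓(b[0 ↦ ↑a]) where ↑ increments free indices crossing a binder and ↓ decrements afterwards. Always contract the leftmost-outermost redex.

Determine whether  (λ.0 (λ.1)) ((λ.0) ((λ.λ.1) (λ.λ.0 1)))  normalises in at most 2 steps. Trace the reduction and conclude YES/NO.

Answer: NO — after 2 steps the term is (λ.λ.1) (λ.λ.0 1) (λ.(λ.0) ((λ.λ.1) (λ.λ.0 1))), not yet normal

Working:
  start: (λ.0 (λ.1)) ((λ.0) ((λ.λ.1) (λ.λ.0 1)))
  [1] (λ.0) ((λ.λ.1) (λ.λ.0 1)) (λ.(λ.0) ((λ.λ.1) (λ.λ.0 1)))
  [2] (λ.λ.1) (λ.λ.0 1) (λ.(λ.0) ((λ.λ.1) (λ.λ.0 1)))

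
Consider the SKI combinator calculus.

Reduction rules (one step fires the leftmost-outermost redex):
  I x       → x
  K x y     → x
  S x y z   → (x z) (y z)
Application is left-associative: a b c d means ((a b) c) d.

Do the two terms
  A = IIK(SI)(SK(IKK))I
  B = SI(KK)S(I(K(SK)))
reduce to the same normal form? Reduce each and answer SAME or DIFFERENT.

Term A:
  start: IIK(SI)(SK(IKK))I
  step 1: IK(SI)(SK(IKK))I
  step 2: K(SI)(SK(IKK))I
  step 3: SII

Term B:
  start: SI(KK)S(I(K(SK)))
  step 1: IS(KKS)(I(K(SK)))
  step 2: S(KKS)(I(K(SK)))
  step 3: SK(I(K(SK)))
  step 4: SK(K(SK))

Answer: DIFFERENT — A ⇓ SII, B ⇓ SK(K(SK))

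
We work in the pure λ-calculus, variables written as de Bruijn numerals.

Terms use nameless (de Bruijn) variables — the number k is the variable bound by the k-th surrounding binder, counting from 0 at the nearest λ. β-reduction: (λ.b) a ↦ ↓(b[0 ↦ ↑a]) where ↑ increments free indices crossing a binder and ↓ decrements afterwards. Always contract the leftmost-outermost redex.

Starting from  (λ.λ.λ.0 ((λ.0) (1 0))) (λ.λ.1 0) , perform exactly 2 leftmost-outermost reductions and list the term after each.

Answer: after 2 steps: λ.λ.0 (1 0)

Derivation:
  start: (λ.λ.λ.0 ((λ.0) (1 0))) (λ.λ.1 0)
  [1] λ.λ.0 ((λ.0) (1 0))
  [2] λ.λ.0 (1 0)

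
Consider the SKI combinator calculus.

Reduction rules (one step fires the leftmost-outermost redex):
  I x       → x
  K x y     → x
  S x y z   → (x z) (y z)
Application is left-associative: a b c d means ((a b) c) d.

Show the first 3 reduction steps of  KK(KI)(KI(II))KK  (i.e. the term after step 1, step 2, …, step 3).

  start: KK(KI)(KI(II))KK
  step 1: K(KI(II))KK
  step 2: KI(II)K
  step 3: IK

Answer: after 3 steps: IK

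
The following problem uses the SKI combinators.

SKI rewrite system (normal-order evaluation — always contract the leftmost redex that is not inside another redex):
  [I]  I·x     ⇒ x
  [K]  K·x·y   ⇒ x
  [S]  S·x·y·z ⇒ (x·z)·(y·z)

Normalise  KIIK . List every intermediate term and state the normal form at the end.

Answer: normal form = K  (in 2 steps)

Reduction:
  start: KIIK
  →1  IK
  →2  K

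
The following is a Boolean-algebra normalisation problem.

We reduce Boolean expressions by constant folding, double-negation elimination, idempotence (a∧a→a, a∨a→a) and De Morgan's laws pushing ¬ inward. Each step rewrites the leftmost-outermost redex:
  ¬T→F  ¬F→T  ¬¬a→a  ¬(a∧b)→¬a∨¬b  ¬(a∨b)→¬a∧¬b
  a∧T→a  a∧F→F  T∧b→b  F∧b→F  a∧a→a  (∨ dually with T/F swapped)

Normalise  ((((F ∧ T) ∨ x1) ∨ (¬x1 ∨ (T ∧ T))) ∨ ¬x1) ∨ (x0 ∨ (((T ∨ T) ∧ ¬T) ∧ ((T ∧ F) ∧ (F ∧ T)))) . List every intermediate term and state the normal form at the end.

Answer: normal form = T  (in 7 steps)

Reduction:
  start: ((((F ∧ T) ∨ x1) ∨ (¬x1 ∨ (T ∧ T))) ∨ ¬x1) ∨ (x0 ∨ (((T ∨ T) ∧ ¬T) ∧ ((T ∧ F) ∧ (F ∧ T))))
  →1  (((F ∨ x1) ∨ (¬x1 ∨ (T ∧ T))) ∨ ¬x1) ∨ (x0 ∨ (((T ∨ T) ∧ ¬T) ∧ ((T ∧ F) ∧ (F ∧ T))))
  →2  ((x1 ∨ (¬x1 ∨ (T ∧ T))) ∨ ¬x1) ∨ (x0 ∨ (((T ∨ T) ∧ ¬T) ∧ ((T ∧ F) ∧ (F ∧ T))))
  →3  ((x1 ∨ (¬x1 ∨ T)) ∨ ¬x1) ∨ (x0 ∨ (((T ∨ T) ∧ ¬T) ∧ ((T ∧ F) ∧ (F ∧ T))))
  →4  ((x1 ∨ T) ∨ ¬x1) ∨ (x0 ∨ (((T ∨ T) ∧ ¬T) ∧ ((T ∧ F) ∧ (F ∧ T))))
  →5  (T ∨ ¬x1) ∨ (x0 ∨ (((T ∨ T) ∧ ¬T) ∧ ((T ∧ F) ∧ (F ∧ T))))
  →6  T ∨ (x0 ∨ (((T ∨ T) ∧ ¬T) ∧ ((T ∧ F) ∧ (F ∧ T))))
  →7  T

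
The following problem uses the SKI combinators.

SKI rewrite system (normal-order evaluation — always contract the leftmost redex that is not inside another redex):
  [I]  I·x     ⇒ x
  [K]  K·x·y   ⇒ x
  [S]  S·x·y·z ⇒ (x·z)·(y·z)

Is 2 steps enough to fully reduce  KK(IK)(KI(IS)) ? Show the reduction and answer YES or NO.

Answer: YES — reaches normal form KI in 2 ≤ 2 steps

Derivation:
  start: KK(IK)(KI(IS))
  [1] K(KI(IS))
  [2] KI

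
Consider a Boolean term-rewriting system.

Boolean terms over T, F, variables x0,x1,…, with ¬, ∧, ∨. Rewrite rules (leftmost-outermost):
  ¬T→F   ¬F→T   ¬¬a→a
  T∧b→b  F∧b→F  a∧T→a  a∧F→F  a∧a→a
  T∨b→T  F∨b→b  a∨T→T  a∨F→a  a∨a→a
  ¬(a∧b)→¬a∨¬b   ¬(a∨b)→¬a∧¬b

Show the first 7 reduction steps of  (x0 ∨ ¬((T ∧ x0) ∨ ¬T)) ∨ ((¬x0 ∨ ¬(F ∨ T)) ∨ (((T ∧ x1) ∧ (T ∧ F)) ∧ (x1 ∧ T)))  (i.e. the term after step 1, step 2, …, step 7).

  start: (x0 ∨ ¬((T ∧ x0) ∨ ¬T)) ∨ ((¬x0 ∨ ¬(F ∨ T)) ∨ (((T ∧ x1) ∧ (T ∧ F)) ∧ (x1 ∧ T)))
  →1  (x0 ∨ (¬(T ∧ x0) ∧ ¬¬T)) ∨ ((¬x0 ∨ ¬(F ∨ T)) ∨ (((T ∧ x1) ∧ (T ∧ F)) ∧ (x1 ∧ T)))
  →2  (x0 ∨ ((¬T ∨ ¬x0) ∧ ¬¬T)) ∨ ((¬x0 ∨ ¬(F ∨ T)) ∨ (((T ∧ x1) ∧ (T ∧ F)) ∧ (x1 ∧ T)))
  →3  (x0 ∨ ((F ∨ ¬x0) ∧ ¬¬T)) ∨ ((¬x0 ∨ ¬(F ∨ T)) ∨ (((T ∧ x1) ∧ (T ∧ F)) ∧ (x1 ∧ T)))
  →4  (x0 ∨ (¬x0 ∧ ¬¬T)) ∨ ((¬x0 ∨ ¬(F ∨ T)) ∨ (((T ∧ x1) ∧ (T ∧ F)) ∧ (x1 ∧ T)))
  →5  (x0 ∨ (¬x0 ∧ T)) ∨ ((¬x0 ∨ ¬(F ∨ T)) ∨ (((T ∧ x1) ∧ (T ∧ F)) ∧ (x1 ∧ T)))
  →6  (x0 ∨ ¬x0) ∨ ((¬x0 ∨ ¬(F ∨ T)) ∨ (((T ∧ x1) ∧ (T ∧ F)) ∧ (x1 ∧ T)))
  →7  (x0 ∨ ¬x0) ∨ ((¬x0 ∨ (¬F ∧ ¬T)) ∨ (((T ∧ x1) ∧ (T ∧ F)) ∧ (x1 ∧ T)))

Answer: after 7 steps: (x0 ∨ ¬x0) ∨ ((¬x0 ∨ (¬F ∧ ¬T)) ∨ (((T ∧ x1) ∧ (T ∧ F)) ∧ (x1 ∧ T)))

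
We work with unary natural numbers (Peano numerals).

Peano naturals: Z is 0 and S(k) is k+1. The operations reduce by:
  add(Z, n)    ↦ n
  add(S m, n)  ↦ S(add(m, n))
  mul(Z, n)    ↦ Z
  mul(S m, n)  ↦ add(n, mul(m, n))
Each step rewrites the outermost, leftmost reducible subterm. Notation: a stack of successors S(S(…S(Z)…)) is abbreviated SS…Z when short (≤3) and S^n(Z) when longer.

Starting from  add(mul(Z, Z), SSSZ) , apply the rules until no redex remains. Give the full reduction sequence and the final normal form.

Answer: normal form = SSSZ  (in 2 steps)

Reduction:
  start: add(mul(Z, Z), SSSZ)
  step 1: add(Z, SSSZ)
  step 2: SSSZ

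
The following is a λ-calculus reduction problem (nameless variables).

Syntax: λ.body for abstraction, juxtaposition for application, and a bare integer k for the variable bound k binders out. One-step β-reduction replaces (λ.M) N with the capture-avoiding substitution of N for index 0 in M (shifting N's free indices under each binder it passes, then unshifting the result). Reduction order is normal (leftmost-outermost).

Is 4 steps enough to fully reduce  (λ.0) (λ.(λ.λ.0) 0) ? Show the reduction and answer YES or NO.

Answer: YES — reaches normal form λ.λ.0 in 2 ≤ 4 steps

Working:
  start: (λ.0) (λ.(λ.λ.0) 0)
  →1  λ.(λ.λ.0) 0
  →2  λ.λ.0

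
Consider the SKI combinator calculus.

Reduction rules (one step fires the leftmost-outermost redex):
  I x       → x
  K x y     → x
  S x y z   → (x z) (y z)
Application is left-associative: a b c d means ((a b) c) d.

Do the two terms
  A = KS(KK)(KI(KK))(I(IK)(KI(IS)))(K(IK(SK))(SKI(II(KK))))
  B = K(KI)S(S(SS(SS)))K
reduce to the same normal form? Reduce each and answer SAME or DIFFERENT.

Term A:
  start: KS(KK)(KI(KK))(I(IK)(KI(IS)))(K(IK(SK))(SKI(II(KK))))
  →1  S(KI(KK))(I(IK)(KI(IS)))(K(IK(SK))(SKI(II(KK))))
  →2  KI(KK)(K(IK(SK))(SKI(II(KK))))(I(IK)(KI(IS))(K(IK(SK))(SKI(II(KK)))))
  →3  I(K(IK(SK))(SKI(II(KK))))(I(IK)(KI(IS))(K(IK(SK))(SKI(II(KK)))))
  →4  K(IK(SK))(SKI(II(KK)))(I(IK)(KI(IS))(K(IK(SK))(SKI(II(KK)))))
  →5  IK(SK)(I(IK)(KI(IS))(K(IK(SK))(SKI(II(KK)))))
  →6  K(SK)(I(IK)(KI(IS))(K(IK(SK))(SKI(II(KK)))))
  →7  SK

Term B:
  start: K(KI)S(S(SS(SS)))K
  →1  KI(S(SS(SS)))K
  →2  IK
  →3  K

Answer: DIFFERENT — A ⇓ SK, B ⇓ K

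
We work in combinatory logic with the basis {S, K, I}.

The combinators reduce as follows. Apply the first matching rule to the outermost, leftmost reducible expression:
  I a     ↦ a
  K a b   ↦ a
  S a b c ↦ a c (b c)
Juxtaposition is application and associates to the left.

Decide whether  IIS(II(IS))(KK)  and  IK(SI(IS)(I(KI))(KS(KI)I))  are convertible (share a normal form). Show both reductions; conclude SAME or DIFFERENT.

Term A:
  start: IIS(II(IS))(KK)
  [1] IS(II(IS))(KK)
  [2] S(II(IS))(KK)
  [3] S(I(IS))(KK)
  [4] S(IS)(KK)
  [5] SS(KK)

Term B:
  start: IK(SI(IS)(I(KI))(KS(KI)I))
  [1] K(SI(IS)(I(KI))(KS(KI)I))
  [2] K(I(I(KI))(IS(I(KI)))(KS(KI)I))
  [3] K(I(KI)(IS(I(KI)))(KS(KI)I))
  [4] K(KI(IS(I(KI)))(KS(KI)I))
  [5] K(I(KS(KI)I))
  [6] K(KS(KI)I)
  [7] K(SI)

Answer: DIFFERENT — A ⇓ SS(KK), B ⇓ K(SI)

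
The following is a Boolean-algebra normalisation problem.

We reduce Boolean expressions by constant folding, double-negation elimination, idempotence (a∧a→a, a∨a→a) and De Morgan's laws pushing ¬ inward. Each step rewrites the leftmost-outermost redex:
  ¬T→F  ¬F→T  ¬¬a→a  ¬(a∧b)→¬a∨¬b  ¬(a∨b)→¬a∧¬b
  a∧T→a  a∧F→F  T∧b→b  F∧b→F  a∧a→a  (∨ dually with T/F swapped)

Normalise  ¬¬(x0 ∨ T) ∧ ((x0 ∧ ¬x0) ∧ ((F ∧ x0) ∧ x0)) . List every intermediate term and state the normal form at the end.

  start: ¬¬(x0 ∨ T) ∧ ((x0 ∧ ¬x0) ∧ ((F ∧ x0) ∧ x0))
  →1  (x0 ∨ T) ∧ ((x0 ∧ ¬x0) ∧ ((F ∧ x0) ∧ x0))
  →2  T ∧ ((x0 ∧ ¬x0) ∧ ((F ∧ x0) ∧ x0))
  →3  (x0 ∧ ¬x0) ∧ ((F ∧ x0) ∧ x0)
  →4  (x0 ∧ ¬x0) ∧ (F ∧ x0)
  →5  (x0 ∧ ¬x0) ∧ F
  →6  F

Answer: normal form = F  (in 6 steps)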